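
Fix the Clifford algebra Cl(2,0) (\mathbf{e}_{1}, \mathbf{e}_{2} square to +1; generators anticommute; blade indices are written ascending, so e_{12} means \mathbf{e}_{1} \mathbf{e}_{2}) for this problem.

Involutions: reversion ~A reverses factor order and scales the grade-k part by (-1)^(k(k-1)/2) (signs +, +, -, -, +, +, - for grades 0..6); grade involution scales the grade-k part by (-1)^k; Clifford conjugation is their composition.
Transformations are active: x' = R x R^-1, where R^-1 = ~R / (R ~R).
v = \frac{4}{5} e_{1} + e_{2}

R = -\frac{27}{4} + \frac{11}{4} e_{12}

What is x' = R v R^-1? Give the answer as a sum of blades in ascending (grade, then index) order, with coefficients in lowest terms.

~R = -\frac{27}{4} - \frac{11}{4} e_{12}, and R ~R = \frac{425}{8}, so R^-1 = ~R / (\frac{425}{8}).
R v = -\frac{53}{20} e_{1} - \frac{179}{20} e_{2}
Answer: -\frac{269}{2125} e_{1} + \frac{2708}{2125} e_{2}


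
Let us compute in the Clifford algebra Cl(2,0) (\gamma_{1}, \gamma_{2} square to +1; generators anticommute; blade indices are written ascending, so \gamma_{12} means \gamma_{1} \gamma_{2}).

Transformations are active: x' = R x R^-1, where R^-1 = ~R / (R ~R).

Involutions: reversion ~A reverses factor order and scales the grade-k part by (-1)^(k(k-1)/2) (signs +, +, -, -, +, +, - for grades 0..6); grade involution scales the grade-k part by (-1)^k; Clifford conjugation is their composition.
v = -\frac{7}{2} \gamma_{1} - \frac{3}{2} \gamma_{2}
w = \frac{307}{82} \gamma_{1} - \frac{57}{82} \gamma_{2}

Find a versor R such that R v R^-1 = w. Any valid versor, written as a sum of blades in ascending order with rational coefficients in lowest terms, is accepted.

Equal squares first: v^2 = w^2 = \frac{29}{2}. Then v + w = \frac{10}{41} \gamma_{1} - \frac{90}{41} \gamma_{2} is a versor taking v to w, provided it is invertible.
Answer: \frac{10}{41} \gamma_{1} - \frac{90}{41} \gamma_{2}


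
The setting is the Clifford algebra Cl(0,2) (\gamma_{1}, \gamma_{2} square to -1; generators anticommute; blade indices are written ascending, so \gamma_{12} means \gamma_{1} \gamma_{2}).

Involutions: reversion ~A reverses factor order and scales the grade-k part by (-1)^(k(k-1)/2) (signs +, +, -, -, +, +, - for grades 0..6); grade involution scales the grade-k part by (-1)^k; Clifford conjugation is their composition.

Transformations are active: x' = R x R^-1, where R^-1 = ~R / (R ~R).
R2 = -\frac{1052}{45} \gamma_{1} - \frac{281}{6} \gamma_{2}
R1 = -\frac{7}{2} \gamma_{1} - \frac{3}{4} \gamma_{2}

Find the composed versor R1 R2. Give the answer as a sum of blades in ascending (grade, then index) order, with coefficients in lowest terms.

Distribute over the terms of R1 (each basis-blade product reordered to ascending indices, repeated generators contracted through their squares):
(-\frac{7}{2} \gamma_{1}) R2 = -\frac{3682}{45} + \frac{1967}{12} \gamma_{12}
(-\frac{3}{4} \gamma_{2}) R2 = -\frac{281}{8} - \frac{263}{15} \gamma_{12}
Summing the partial products and collecting blades:
Answer: -\frac{42101}{360} + \frac{8783}{60} \gamma_{12}


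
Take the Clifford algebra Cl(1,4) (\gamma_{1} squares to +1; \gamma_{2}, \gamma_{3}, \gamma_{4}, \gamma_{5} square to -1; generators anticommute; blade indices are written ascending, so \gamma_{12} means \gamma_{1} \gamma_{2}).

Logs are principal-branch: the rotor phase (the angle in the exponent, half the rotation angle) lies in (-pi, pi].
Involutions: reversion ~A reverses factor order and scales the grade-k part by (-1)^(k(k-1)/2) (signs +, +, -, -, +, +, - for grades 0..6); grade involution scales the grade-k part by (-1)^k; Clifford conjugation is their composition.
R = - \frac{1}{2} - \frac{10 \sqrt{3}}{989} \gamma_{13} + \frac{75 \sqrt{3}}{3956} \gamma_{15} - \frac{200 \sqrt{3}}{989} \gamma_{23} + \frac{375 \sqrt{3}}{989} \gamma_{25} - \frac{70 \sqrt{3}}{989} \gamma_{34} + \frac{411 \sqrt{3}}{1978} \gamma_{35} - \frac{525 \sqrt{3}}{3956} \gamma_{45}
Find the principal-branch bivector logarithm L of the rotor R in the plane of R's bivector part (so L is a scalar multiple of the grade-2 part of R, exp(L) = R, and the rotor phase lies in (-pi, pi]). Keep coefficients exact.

The scalar part of R is - \frac{1}{2}, which pins the rotor phase on the principal branch; dividing the bivector part by the sine of that phase recovers the unit plane, and L is the phase times that plane.
Concretely: cos(phase) = - \frac{1}{2} gives phase = ±\frac{2 \pi}{3}, and since phase/sin(phase) is even the sign is immaterial: L = (phase/sin(phase)) * <R>_2 = (\frac{4 \sqrt{3} \pi}{9}) * <R>_2.
Answer: - \frac{40 \pi}{2967} \gamma_{13} + \frac{25 \pi}{989} \gamma_{15} - \frac{800 \pi}{2967} \gamma_{23} + \frac{500 \pi}{989} \gamma_{25} - \frac{280 \pi}{2967} \gamma_{34} + \frac{274 \pi}{989} \gamma_{35} - \frac{175 \pi}{989} \gamma_{45}


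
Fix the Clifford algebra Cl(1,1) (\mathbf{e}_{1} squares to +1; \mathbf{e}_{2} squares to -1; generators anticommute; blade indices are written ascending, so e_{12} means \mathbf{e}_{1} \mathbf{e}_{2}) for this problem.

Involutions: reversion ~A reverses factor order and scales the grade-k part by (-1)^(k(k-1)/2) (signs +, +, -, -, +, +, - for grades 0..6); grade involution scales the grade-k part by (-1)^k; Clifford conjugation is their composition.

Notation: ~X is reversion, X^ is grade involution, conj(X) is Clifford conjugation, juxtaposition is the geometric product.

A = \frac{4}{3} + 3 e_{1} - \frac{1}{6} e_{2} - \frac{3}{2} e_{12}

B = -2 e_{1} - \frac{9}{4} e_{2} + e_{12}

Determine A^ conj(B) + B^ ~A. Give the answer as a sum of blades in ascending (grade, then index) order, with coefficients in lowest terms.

first term: -\frac{39}{8} + \frac{47}{8} e_{1} + 9 e_{2} - \frac{101}{12} e_{12}
second term: \frac{63}{8} + \frac{149}{24} e_{1} + 3 e_{2} - \frac{23}{4} e_{12}
Answer: 3 + \frac{145}{12} e_{1} + 12 e_{2} - \frac{85}{6} e_{12}


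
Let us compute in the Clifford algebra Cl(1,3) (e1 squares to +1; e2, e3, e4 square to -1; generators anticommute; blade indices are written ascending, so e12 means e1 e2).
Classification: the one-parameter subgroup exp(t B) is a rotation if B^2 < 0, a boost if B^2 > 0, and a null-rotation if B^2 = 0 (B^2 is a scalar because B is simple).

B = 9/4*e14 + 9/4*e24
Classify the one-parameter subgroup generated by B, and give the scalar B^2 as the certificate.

B^2 term by term: the squares give (9/4)^2*(e14)^2 + (9/4)^2*(e24)^2 = 81/16*(+1) + 81/16*(-1) = 0 (each basis 2-blade squares to minus the product of its generators' squares); cross terms between blades sharing an index anticommute and cancel. So B^2 = 0.
Answer: null-rotation, certificate B^2 = 0. Check the certificate: B^2 = 0, and that sign is decisive whatever form B takes.


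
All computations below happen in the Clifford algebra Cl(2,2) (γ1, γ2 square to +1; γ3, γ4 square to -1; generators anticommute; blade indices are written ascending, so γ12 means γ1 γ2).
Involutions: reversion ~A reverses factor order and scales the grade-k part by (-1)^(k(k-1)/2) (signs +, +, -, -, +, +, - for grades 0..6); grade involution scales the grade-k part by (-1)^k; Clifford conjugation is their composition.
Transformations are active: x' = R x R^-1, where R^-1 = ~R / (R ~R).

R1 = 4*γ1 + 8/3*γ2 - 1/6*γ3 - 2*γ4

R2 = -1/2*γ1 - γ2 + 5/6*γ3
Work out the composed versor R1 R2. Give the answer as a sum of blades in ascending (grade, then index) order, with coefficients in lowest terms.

Distribute over the terms of R2 (each basis-blade product reordered to ascending indices, repeated generators contracted through their squares):
R1 (-1/2*γ1) = -2 + 4/3*γ12 - 1/12*γ13 - γ14
R1 (-γ2) = -8/3 - 4*γ12 - 1/6*γ23 - 2*γ24
R1 (5/6*γ3) = 5/36 + 10/3*γ13 + 20/9*γ23 + 5/3*γ34
Summing the partial products and collecting blades:
Answer: -163/36 - 8/3*γ12 + 13/4*γ13 - γ14 + 37/18*γ23 - 2*γ24 + 5/3*γ34


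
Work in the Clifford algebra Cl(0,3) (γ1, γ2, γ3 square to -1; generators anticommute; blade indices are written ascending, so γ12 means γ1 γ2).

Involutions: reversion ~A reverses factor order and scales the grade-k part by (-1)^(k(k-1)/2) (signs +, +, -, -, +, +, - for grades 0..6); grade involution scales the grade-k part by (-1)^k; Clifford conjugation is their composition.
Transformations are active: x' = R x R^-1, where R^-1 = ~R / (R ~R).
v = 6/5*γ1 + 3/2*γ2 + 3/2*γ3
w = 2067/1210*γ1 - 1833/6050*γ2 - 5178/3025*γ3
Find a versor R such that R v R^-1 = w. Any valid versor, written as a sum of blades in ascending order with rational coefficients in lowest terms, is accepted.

A norm check does it: q(v) = q(w) = -297/50, hence R = v + w = 3519/1210*γ1 + 3621/3025*γ2 - 1281/6050*γ3 realises the map — parallel part kept, (v - w)/2 negated, v carried to w.
Answer: 3519/1210*γ1 + 3621/3025*γ2 - 1281/6050*γ3


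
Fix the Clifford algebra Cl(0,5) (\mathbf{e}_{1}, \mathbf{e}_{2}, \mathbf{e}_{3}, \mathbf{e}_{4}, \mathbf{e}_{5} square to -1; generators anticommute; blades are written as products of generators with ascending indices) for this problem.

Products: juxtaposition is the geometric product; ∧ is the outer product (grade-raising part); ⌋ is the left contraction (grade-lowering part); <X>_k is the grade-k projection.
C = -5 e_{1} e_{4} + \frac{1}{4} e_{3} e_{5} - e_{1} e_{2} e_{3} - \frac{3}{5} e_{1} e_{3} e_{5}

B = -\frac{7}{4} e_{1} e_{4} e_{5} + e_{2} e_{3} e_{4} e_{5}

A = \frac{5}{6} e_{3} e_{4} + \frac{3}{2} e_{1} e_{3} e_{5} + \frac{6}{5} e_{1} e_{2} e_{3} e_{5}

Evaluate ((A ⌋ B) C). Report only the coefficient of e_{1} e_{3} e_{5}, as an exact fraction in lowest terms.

step 1: -\frac{5}{6} e_{2} e_{5}
step 2: -\frac{5}{24} e_{2} e_{3} + \frac{1}{2} e_{1} e_{2} e_{3} - \frac{5}{6} e_{1} e_{3} e_{5} - \frac{25}{6} e_{1} e_{2} e_{4} e_{5}
Answer: -\frac{5}{6}


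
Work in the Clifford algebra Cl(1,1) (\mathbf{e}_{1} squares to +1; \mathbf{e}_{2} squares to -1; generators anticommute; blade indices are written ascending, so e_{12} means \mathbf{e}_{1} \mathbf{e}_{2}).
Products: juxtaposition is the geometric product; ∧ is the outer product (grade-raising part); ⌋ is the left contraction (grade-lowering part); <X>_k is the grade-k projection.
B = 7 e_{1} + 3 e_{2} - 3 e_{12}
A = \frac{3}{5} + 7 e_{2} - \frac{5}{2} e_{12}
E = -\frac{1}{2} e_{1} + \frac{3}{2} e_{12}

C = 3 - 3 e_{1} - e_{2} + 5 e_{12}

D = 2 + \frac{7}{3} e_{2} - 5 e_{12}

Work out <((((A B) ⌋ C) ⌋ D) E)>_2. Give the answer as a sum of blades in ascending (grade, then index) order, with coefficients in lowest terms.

step 1: -\frac{27}{2} - \frac{93}{10} e_{1} + \frac{193}{10} e_{2} - \frac{254}{5} e_{12}
step 2: -\frac{2473}{10} + 137 e_{1} - 33 e_{2} - \frac{135}{2} e_{12}
step 3: -\frac{801}{10} + 165 e_{1} - \frac{37861}{30} e_{2} + \frac{2473}{2} e_{12}
step 4: \frac{7089}{4} - 1853 e_{1} + \frac{3463}{4} e_{2} - \frac{4507}{6} e_{12}
step 5: -\frac{4507}{6} e_{12}
Answer: -\frac{4507}{6} e_{12}


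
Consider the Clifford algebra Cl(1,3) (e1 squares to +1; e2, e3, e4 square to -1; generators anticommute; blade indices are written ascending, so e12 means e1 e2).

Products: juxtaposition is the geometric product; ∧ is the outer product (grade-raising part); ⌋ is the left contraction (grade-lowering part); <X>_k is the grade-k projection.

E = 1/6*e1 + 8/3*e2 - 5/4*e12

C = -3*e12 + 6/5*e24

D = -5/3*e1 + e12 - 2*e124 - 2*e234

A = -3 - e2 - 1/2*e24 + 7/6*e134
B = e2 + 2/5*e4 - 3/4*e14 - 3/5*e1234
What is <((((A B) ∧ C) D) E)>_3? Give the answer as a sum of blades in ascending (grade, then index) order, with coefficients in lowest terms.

step 1: 1 - 21/10*e2 + 7/8*e3 - 17/10*e4 - 3/8*e12 - 1/6*e13 + 9/4*e14 - 2/5*e24 - 3/4*e124 + 3/5*e134 + 89/30*e1234
step 2: -3*e12 + 6/5*e24 - 21/8*e123 + 51/10*e124 - 21/20*e234 + 1/5*e1234
step 3: 93/10 + 2*e1 - 5*e2 - 37/8*e3 + 111/10*e4 - 123/10*e13 - 81/20*e14 + 35/8*e23 - 17/2*e24 + 109/20*e34 - 2*e124 - 141/20*e134 + 1/3*e234 - 7/4*e1234
step 4: 41/3 + 39/5*e1 + 223/10*e2 + 823/60*e3 - 2339/120*e4 - 131/24*e12 - 451/96*e13 + 413/120*e14 + 665/24*e23 - 5969/240*e24 + 89/720*e34 + 18869/480*e123 - 539/120*e124 + 619/120*e134 + 1891/80*e234 - 18481/720*e1234
step 5: 18869/480*e123 - 539/120*e124 + 619/120*e134 + 1891/80*e234
Answer: 18869/480*e123 - 539/120*e124 + 619/120*e134 + 1891/80*e234


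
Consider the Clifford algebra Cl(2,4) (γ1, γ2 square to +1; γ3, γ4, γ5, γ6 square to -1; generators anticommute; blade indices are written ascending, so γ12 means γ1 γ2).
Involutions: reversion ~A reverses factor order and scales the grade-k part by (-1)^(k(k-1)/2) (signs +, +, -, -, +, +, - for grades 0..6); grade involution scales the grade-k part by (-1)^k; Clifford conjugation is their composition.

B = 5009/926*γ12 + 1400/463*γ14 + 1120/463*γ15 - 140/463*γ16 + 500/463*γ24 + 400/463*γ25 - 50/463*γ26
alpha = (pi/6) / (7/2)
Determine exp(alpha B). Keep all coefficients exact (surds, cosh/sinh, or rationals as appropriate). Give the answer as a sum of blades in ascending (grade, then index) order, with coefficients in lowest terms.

B^2 term by term: the squares give (5009/926)^2*(γ12)^2 + (1400/463)^2*(γ14)^2 + (1120/463)^2*(γ15)^2 + (-140/463)^2*(γ16)^2 + (500/463)^2*(γ24)^2 + (400/463)^2*(γ25)^2 + (-50/463)^2*(γ26)^2 = 25090081/857476*(-1) + 1960000/214369*(+1) + 1254400/214369*(+1) + 19600/214369*(+1) + 250000/214369*(+1) + 160000/214369*(+1) + 2500/214369*(+1) = -49/4 (each basis 2-blade squares to minus the product of its generators' squares); cross terms between blades sharing an index anticommute and cancel; the commuting (index-disjoint) pairs give grade-4 terms 2*c*c'*(blade product), which cancel blade by blade — γ1245: -1120000/214369 + 1120000/214369 = 0; γ1246: 140000/214369 - 140000/214369 = 0; γ1256: 112000/214369 - 112000/214369 = 0 — confirming B is simple. So B^2 = -49/4.
B^2 = -49/4 — circular case — the even/odd split gives cos and sin: l = 7/2, alpha*l = pi/6, so exp(alpha B) = cos(pi/6) + (sin(pi/6)/(7/2))*B = sqrt(3)/2 + (1/7)*B.
Answer: sqrt(3)/2 + 5009/6482*γ12 + 200/463*γ14 + 160/463*γ15 - 20/463*γ16 + 500/3241*γ24 + 400/3241*γ25 - 50/3241*γ26


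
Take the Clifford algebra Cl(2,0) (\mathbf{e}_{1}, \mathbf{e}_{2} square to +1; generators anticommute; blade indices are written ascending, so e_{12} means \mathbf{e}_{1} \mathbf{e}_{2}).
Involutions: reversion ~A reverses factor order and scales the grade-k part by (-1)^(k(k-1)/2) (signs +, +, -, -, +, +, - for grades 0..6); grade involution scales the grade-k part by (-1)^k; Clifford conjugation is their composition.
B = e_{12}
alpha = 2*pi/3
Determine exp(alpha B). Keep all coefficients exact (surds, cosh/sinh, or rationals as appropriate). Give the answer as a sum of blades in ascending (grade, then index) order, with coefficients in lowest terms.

B^2 = (1)^2*(e_{12})^2 = 1*(-1) = -1 (a basis 2-blade squares to minus the product of its generators' squares).
B^2 = -1 — the series telescopes trigonometrically here: l = 1, alpha*l = \frac{2 \pi}{3}, so exp(alpha B) = cos(\frac{2 \pi}{3}) + (sin(\frac{2 \pi}{3})/1)*B = - \frac{1}{2} + (\frac{\sqrt{3}}{2})*B.
Answer: - \frac{1}{2} + \frac{\sqrt{3}}{2} e_{12}


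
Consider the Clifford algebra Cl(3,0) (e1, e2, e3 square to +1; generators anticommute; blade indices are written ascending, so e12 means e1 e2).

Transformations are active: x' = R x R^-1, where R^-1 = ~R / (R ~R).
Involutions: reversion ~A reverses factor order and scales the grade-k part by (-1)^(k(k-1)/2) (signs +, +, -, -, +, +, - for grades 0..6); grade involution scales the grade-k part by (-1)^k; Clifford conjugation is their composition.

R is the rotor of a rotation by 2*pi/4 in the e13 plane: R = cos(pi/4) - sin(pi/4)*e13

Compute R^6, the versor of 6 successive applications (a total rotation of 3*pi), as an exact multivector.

Because a rotor carries half the rotation angle, composing 6 copies of this e13-plane rotor multiplies the phase: 6*(pi/4) = 3*pi/2, hence R^6 = cos(3*pi/2) - sin(3*pi/2)*e13.
cos(3*pi/2) = 0 and sin(3*pi/2) = -1, so R^6 = e13. The net rotation is 1*pi (after discarding 1 full turn, each of which contributes a factor -1 to the rotor); the rotor keeps the half-angle phase exactly.
Answer: e13


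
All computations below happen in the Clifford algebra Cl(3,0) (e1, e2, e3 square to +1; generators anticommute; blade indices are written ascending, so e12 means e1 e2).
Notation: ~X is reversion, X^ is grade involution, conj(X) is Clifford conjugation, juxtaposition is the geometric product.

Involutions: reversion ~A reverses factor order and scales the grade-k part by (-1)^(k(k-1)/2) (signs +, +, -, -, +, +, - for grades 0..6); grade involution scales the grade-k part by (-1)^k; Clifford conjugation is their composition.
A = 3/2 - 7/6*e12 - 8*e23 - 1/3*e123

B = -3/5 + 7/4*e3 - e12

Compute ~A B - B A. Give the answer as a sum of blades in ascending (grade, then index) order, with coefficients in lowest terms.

first term: 4/15 + 14*e2 + 71/24*e3 - 97/60*e12 + 8*e13 - 24/5*e23 + 221/120*e123
second term: -31/15 + 14*e2 + 55/24*e3 - 83/60*e12 + 8*e13 + 24/5*e23 - 221/120*e123
Answer: 7/3 + 2/3*e3 - 7/30*e12 - 48/5*e23 + 221/60*e123


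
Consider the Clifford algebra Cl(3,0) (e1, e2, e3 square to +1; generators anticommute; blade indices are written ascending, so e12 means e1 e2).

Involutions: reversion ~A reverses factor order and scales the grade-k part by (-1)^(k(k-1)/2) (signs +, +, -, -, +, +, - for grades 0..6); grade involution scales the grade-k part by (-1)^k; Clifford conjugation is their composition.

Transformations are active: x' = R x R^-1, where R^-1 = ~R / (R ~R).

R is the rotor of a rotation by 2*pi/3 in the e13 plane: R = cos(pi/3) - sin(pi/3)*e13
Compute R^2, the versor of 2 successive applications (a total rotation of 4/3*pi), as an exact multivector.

The rotor phase is half the rotation angle and phases add under composition, so 2 steps in the e13 plane accumulate phase 2*(pi/3) = 2*pi/3: R^2 = cos(2*pi/3) - sin(2*pi/3)*e13.
cos(2*pi/3) = -1/2 and sin(2*pi/3) = sqrt(3)/2, so R^2 = -1/2 - sqrt(3)/2*e13. The net rotation is 4/3*pi; the rotor keeps the half-angle phase exactly.
Answer: -1/2 - sqrt(3)/2*e13


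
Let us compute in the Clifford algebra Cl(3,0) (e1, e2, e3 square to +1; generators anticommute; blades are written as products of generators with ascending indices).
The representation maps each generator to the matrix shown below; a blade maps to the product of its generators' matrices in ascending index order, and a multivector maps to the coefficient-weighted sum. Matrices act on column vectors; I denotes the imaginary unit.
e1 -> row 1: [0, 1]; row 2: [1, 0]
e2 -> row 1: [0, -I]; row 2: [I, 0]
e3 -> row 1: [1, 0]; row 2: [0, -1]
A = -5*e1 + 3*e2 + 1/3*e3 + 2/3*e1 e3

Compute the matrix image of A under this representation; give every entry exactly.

Bivector images (products of the table entries): rho(e1 e3) = rho(e1)rho(e3) = row 1: [0, -1]; row 2: [1, 0].
M = (-5)*rho(e1) + (3)*rho(e2) + (1/3)*rho(e3) + (2/3)*rho(e1 e3), summed entrywise:
Answer: row 1: [1/3, -17/3 - 3*I]; row 2: [-13/3 + 3*I, -1/3]


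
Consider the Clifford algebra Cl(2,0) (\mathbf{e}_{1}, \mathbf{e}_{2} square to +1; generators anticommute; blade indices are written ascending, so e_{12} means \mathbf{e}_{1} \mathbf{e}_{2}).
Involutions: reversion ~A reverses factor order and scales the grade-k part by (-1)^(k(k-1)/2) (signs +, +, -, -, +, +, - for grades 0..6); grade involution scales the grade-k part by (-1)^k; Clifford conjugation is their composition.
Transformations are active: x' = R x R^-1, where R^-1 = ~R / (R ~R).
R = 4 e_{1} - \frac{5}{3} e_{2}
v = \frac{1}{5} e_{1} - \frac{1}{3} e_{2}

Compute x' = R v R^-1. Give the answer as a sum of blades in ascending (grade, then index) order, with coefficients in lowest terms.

~R = 4 e_{1} - \frac{5}{3} e_{2}, and R ~R = \frac{169}{9}, so R^-1 = ~R / (\frac{169}{9}).
R v = \frac{61}{45} - e_{12}
Answer: \frac{319}{845} e_{1} + \frac{47}{507} e_{2}


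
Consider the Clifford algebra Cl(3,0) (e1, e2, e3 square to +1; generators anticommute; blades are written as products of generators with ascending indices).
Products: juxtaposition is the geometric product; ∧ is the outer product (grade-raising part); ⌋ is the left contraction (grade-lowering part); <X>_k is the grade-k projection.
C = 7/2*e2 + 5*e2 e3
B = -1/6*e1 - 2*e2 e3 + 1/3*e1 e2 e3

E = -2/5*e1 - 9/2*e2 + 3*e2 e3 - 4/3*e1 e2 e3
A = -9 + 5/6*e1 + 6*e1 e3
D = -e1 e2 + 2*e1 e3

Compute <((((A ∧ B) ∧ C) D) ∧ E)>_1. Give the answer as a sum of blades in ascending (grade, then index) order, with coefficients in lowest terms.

step 1: 3/2*e1 + 18*e2 e3 - 14/3*e1 e2 e3
step 2: 21/4*e1 e2 + 15/2*e1 e2 e3
step 3: 21/4 + 15*e2 + 15/2*e3 - 21/2*e2 e3
step 4: -21/10*e1 - 189/8*e2 + 6*e1 e2 + 3*e1 e3 + 99/2*e2 e3 - 14/5*e1 e2 e3
step 5: -21/10*e1 - 189/8*e2
Answer: -21/10*e1 - 189/8*e2


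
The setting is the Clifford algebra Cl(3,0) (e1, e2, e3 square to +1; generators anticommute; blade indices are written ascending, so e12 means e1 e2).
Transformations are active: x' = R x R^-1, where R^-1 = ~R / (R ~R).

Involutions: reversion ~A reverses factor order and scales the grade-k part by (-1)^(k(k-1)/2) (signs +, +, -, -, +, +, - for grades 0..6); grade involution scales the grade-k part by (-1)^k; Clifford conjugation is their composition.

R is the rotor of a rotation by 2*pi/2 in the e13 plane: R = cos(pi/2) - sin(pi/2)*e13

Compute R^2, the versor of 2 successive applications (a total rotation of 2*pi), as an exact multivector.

Rotor phase runs at HALF the rotation angle; powers of one rotor simply add phase, so after 2 steps in e13 the phase is 2*pi/2 = pi and R^2 = cos(pi) - sin(pi)*e13.
cos(pi) = -1 and sin(pi) = 0, so R^2 = -1. The total rotation 2*pi is 1 full turn, so every vector returns to itself, yet the rotor is -1, on the OTHER sheet of the double cover (an odd number of 2*pi turns).
Answer: -1


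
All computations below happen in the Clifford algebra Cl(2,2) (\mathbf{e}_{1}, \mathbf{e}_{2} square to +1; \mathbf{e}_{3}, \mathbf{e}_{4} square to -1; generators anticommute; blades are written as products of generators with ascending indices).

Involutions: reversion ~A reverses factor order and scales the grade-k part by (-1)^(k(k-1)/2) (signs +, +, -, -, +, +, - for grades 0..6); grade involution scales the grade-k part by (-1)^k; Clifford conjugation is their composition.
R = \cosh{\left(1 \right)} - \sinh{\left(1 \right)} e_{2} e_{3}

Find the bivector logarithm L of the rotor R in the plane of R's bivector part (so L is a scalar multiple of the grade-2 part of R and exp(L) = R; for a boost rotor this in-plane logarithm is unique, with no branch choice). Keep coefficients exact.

The scalar part of R is \cosh{\left(1 \right)}, giving the rapidity magnitude (cosh is even); the bivector part supplies orientation, its quotient by sinh of the rapidity is the plane, and L = rapidity * plane — unique in that plane, since flipping both signs leaves L unchanged.
Concretely: cosh(rapidity) = \cosh{\left(1 \right)} gives rapidity = ±1, and since rapidity/sinh(rapidity) is even the sign is immaterial: L = (rapidity/sinh(rapidity)) * <R>_2 = (\frac{1}{\sinh{\left(1 \right)}}) * <R>_2.
Answer: -e_{2} e_{3}


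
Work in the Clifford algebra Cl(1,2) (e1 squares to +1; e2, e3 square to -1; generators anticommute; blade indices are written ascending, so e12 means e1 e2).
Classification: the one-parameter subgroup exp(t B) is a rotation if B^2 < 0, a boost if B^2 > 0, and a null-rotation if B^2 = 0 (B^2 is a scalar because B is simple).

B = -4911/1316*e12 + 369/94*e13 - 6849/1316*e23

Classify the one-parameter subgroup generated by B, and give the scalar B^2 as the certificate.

B^2 term by term: the squares give (-4911/1316)^2*(e12)^2 + (369/94)^2*(e13)^2 + (-6849/1316)^2*(e23)^2 = 24117921/1731856*(+1) + 136161/8836*(+1) + 46908801/1731856*(-1) = 9/4 (each basis 2-blade squares to minus the product of its generators' squares); cross terms between blades sharing an index anticommute and cancel. So B^2 = 9/4.
Answer: boost, certificate B^2 = 9/4. Key observation: B^2 = 9/4 is a conjugation invariant, so its sign decides the class regardless of the surface form of B.


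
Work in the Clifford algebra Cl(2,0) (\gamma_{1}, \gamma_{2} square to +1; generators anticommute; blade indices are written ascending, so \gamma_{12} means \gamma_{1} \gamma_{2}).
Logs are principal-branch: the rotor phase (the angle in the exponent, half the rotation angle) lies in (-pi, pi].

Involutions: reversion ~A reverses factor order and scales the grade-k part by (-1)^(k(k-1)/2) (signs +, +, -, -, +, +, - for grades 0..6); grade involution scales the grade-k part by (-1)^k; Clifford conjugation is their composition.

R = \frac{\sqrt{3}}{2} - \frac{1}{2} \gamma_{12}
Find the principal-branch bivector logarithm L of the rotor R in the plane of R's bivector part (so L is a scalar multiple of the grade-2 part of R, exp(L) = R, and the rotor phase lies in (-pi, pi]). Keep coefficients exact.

The scalar part of R is \frac{\sqrt{3}}{2}, which pins the rotor phase on the principal branch; dividing the bivector part by the sine of that phase recovers the unit plane, and L is the phase times that plane.
Concretely: cos(phase) = \frac{\sqrt{3}}{2} gives phase = ±\frac{\pi}{6}, and since phase/sin(phase) is even the sign is immaterial: L = (phase/sin(phase)) * <R>_2 = (\frac{\pi}{3}) * <R>_2.
Answer: - \frac{\pi}{6} \gamma_{12}


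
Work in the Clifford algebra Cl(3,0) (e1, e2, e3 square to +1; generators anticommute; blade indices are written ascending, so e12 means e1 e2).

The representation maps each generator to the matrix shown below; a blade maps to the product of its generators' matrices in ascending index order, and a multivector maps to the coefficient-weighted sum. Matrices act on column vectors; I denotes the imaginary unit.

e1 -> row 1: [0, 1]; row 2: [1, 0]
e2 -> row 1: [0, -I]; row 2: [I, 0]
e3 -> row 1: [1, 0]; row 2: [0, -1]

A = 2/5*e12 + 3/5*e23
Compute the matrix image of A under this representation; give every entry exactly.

Bivector images (products of the table entries): rho(e12) = rho(e1)rho(e2) = row 1: [I, 0]; row 2: [0, -I]; rho(e23) = rho(e2)rho(e3) = row 1: [0, I]; row 2: [I, 0].
M = (2/5)*rho(e12) + (3/5)*rho(e23), summed entrywise:
Answer: row 1: [2*I/5, 3*I/5]; row 2: [3*I/5, -2*I/5]


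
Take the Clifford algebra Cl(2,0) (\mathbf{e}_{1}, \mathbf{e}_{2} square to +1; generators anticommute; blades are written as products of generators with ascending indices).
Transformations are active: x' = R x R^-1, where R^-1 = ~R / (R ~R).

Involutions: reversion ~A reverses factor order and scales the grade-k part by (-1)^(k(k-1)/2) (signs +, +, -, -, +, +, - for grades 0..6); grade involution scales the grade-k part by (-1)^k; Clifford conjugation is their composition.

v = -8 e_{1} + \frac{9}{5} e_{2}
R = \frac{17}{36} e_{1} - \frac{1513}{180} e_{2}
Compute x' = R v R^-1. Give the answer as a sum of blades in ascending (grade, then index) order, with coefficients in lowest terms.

~R = \frac{17}{36} e_{1} - \frac{1513}{180} e_{2}, and R ~R = \frac{1148197}{16200}, so R^-1 = ~R / (\frac{1148197}{16200}).
R v = -\frac{17017}{900} - \frac{11951}{180} e_{1} e_{2}
Answer: \frac{30783}{3973} e_{1} + \frac{53332}{19865} e_{2}


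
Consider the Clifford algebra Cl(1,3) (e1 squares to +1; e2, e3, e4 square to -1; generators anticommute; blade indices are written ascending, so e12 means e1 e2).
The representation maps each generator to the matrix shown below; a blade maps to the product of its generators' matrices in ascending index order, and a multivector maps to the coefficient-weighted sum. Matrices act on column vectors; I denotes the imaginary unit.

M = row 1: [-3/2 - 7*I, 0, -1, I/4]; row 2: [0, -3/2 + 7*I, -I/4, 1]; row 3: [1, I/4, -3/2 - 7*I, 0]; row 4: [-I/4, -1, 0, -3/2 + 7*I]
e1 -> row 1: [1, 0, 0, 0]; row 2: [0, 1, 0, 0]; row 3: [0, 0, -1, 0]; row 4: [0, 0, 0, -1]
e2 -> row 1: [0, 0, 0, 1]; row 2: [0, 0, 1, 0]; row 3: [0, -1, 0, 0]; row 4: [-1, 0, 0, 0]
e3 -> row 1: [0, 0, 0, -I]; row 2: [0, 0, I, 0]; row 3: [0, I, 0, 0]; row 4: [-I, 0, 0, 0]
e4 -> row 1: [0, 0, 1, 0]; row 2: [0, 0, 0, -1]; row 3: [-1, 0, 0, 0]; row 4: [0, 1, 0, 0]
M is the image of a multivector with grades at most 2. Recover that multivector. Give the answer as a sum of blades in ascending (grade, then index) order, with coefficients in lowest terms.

Method: the blade images are trace-orthogonal — tr(rho(e_A) rho(e_B)^-1) = 4 if A = B and 0 otherwise — and rho(e_A)^-1 = (e_A)^2 * rho(e_A) with (e_A)^2 = +1 or -1, so the coefficient of e_A in the preimage is (e_A)^2 * tr(M rho(e_A))/4.
Nonzero projections over blades of grade <= 2: 1: (1)^2 = +1, tr(M 1) = -6, coefficient -3/2; e4: (e4)^2 = -1, tr(M rho(e4)) = 4, coefficient -1; e13: (e13)^2 = +1, tr(M rho(e13)) = -1, coefficient -1/4; e23: (e23)^2 = -1, tr(M rho(e23)) = -28, coefficient 7. Every other blade of grade <= 2 projects to 0.
Answer: -3/2 - e4 - 1/4*e13 + 7*e23


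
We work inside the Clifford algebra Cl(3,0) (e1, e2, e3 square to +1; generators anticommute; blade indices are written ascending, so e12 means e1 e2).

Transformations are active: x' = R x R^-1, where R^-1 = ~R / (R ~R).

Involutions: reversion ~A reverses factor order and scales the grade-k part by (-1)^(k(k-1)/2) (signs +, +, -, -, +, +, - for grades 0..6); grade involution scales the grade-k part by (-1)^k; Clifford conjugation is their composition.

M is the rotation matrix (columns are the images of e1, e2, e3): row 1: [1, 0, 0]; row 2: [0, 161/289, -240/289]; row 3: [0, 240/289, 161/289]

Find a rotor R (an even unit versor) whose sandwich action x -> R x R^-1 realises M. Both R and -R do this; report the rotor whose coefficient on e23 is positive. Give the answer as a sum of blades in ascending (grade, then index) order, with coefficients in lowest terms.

Method: write R = a + b12*e12 + b13*e13 + b23*e23 with a^2 + b12^2 + b13^2 + b23^2 = 1 (so R^-1 = ~R). Expanding the columns R e_j ~R gives tr M = 4a^2 - 1 and, from the antisymmetric part, M21 - M12 = -4a*b12, M13 - M31 = 4a*b13, M32 - M23 = -4a*b23.
Here tr M = 611/289, so a^2 = (1 + tr M)/4 = 225/289 and a = ±15/17. Taking a = 15/17: M21 - M12 = 0, M13 - M31 = 0, M32 - M23 = 480/289, giving b12 = 0, b13 = 0, b23 = -8/17, i.e. R = 15/17 - 8/17*e23.
Its e23 coefficient is negative, so report the other preimage -R.
Answer: -15/17 + 8/17*e23. Note: both R and -R realise this M (trace 611/289); the covering map identifies them, and the e23-coefficient sign is the tie-breaker.


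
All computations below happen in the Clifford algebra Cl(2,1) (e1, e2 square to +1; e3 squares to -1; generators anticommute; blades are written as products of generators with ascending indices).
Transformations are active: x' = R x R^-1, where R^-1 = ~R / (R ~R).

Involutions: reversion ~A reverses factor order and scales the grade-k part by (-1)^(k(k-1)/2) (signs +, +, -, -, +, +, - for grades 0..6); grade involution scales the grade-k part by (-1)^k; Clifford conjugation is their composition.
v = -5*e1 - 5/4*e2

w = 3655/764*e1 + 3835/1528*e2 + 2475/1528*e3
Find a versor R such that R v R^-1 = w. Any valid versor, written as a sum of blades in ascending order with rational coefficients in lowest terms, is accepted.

Equal squares first: v^2 = w^2 = 425/16. Then v + w = -165/764*e1 + 1925/1528*e2 + 2475/1528*e3 is a versor taking v to w, provided it is invertible.
Answer: -165/764*e1 + 1925/1528*e2 + 2475/1528*e3


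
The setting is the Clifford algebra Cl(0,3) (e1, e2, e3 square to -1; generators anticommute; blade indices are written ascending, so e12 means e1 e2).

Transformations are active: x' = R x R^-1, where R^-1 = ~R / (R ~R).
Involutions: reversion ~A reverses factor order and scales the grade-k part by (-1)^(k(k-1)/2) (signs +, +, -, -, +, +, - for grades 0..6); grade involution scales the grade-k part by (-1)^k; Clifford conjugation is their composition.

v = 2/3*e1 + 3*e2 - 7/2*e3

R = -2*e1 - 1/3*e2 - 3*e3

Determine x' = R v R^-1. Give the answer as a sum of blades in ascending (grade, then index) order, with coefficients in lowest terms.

~R = -2*e1 - 1/3*e2 - 3*e3, and R ~R = -118/9, so R^-1 = ~R / (-118/9).
R v = -49/6 - 52/9*e12 + 9*e13 + 61/6*e23
Answer: -559/177*e1 - 403/118*e2 - 14/59*e3


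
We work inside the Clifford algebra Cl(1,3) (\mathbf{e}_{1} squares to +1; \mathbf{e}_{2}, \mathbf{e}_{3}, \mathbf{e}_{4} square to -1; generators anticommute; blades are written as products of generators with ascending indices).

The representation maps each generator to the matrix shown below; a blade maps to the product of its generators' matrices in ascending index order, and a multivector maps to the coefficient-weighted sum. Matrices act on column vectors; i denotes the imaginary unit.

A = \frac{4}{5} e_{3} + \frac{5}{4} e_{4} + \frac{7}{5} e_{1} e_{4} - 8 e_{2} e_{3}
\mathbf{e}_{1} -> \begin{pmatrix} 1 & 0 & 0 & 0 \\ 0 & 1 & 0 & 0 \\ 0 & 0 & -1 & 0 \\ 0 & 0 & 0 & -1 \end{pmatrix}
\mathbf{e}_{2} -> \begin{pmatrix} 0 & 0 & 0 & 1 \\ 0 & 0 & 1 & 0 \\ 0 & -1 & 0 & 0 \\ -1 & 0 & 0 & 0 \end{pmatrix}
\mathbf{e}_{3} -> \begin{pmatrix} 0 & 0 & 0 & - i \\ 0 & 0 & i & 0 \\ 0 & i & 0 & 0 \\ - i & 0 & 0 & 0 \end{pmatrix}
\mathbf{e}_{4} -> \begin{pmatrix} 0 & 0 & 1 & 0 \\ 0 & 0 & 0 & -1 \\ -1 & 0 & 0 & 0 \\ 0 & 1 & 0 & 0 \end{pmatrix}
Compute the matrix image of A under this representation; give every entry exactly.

Bivector images (products of the table entries): rho(e_{1} e_{4}) = rho(\mathbf{e}_{1})rho(\mathbf{e}_{4}) = \begin{pmatrix} 0 & 0 & 1 & 0 \\ 0 & 0 & 0 & -1 \\ 1 & 0 & 0 & 0 \\ 0 & -1 & 0 & 0 \end{pmatrix}; rho(e_{2} e_{3}) = rho(\mathbf{e}_{2})rho(\mathbf{e}_{3}) = \begin{pmatrix} - i & 0 & 0 & 0 \\ 0 & i & 0 & 0 \\ 0 & 0 & - i & 0 \\ 0 & 0 & 0 & i \end{pmatrix}.
M = (\frac{4}{5})*rho(e_{3}) + (\frac{5}{4})*rho(e_{4}) + (\frac{7}{5})*rho(e_{1} e_{4}) + (-8)*rho(e_{2} e_{3}), summed entrywise:
Answer: \begin{pmatrix} 8 i & 0 & \frac{53}{20} & - \frac{4 i}{5} \\ 0 & - 8 i & \frac{4 i}{5} & - \frac{53}{20} \\ \frac{3}{20} & \frac{4 i}{5} & 8 i & 0 \\ - \frac{4 i}{5} & - \frac{3}{20} & 0 & - 8 i \end{pmatrix}


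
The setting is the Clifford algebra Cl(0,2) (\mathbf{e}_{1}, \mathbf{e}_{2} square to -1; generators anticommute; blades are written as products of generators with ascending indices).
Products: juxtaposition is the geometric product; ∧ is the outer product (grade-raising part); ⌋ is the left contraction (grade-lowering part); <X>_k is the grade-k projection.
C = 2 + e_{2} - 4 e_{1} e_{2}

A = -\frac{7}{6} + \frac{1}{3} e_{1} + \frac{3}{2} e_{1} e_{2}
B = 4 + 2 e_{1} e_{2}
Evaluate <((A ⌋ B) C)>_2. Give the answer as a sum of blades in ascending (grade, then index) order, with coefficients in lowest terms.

step 1: -\frac{23}{3} - \frac{2}{3} e_{2} - \frac{7}{3} e_{1} e_{2}
step 2: -24 + 5 e_{1} - 9 e_{2} + 26 e_{1} e_{2}
step 3: 26 e_{1} e_{2}
Answer: 26 e_{1} e_{2}


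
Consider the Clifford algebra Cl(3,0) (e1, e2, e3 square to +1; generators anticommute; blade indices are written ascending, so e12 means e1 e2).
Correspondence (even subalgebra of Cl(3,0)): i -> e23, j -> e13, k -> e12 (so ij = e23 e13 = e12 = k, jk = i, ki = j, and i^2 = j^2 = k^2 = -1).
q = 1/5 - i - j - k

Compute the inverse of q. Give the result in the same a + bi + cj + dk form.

In blades: q = 1/5 - e12 - e13 - e23.
With qbar = 1/5 + e12 + e13 + e23 (scalar fixed, mapped units negated), q qbar = 76/25 (the sum of squared coefficients), so q^-1 = qbar / (76/25) = 5/76 + 25/76*e12 + 25/76*e13 + 25/76*e23; translating back:
Answer: 5/76 + 25/76*i + 25/76*j + 25/76*k


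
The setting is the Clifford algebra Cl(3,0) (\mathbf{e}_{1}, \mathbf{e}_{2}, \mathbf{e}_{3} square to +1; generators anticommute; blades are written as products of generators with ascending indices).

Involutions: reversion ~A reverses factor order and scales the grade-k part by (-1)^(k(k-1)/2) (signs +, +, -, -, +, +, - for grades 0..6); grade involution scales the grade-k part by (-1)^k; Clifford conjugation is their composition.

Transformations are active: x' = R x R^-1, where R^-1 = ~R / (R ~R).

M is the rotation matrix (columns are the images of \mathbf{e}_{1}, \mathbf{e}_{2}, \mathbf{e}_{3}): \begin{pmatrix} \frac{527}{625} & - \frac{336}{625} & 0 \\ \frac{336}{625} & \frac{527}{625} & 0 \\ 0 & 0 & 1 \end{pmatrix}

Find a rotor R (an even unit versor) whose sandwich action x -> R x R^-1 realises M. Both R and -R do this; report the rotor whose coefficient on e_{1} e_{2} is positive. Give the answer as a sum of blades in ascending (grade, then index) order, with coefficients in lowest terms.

Method: write R = a + b12*e_{1} e_{2} + b13*e_{1} e_{3} + b23*e_{2} e_{3} with a^2 + b12^2 + b13^2 + b23^2 = 1 (so R^-1 = ~R). Expanding the columns R e_j ~R gives tr M = 4a^2 - 1 and, from the antisymmetric part, M21 - M12 = -4a*b12, M13 - M31 = 4a*b13, M32 - M23 = -4a*b23.
Here tr M = \frac{1679}{625}, so a^2 = (1 + tr M)/4 = \frac{576}{625} and a = ±\frac{24}{25}. Taking a = \frac{24}{25}: M21 - M12 = \frac{672}{625}, M13 - M31 = 0, M32 - M23 = 0, giving b12 = -\frac{7}{25}, b13 = 0, b23 = 0, i.e. R = \frac{24}{25} - \frac{7}{25} e_{1} e_{2}.
Its e_{1} e_{2} coefficient is negative, so report the other preimage -R.
Answer: -\frac{24}{25} + \frac{7}{25} e_{1} e_{2}. Sheet selection: the two-to-one cover makes ±R indistinguishable at the matrix level (trace \frac{1679}{625}), so uniqueness comes from the required sign on e_{1} e_{2}.


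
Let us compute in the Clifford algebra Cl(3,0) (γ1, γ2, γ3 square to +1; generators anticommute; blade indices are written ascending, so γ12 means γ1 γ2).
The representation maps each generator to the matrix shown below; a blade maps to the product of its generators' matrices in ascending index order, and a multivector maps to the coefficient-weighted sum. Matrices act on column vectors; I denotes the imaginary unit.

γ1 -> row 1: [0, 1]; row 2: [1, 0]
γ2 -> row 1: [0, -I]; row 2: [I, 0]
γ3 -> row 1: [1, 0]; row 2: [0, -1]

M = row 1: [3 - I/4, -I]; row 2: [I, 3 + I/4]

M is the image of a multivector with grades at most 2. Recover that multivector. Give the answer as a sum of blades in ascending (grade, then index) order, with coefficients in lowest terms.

Method: 1, rho(γ1), rho(γ2), rho(γ3) form a trace-orthogonal basis of the 2x2 complex matrices (tr(X Y) = 2 if X = Y, else 0), so M = m0*1 + m1*rho(γ1) + m2*rho(γ2) + m3*rho(γ3) with m0 = tr(M)/2 = 3, m1 = tr(M rho(γ1))/2 = 0, m2 = tr(M rho(γ2))/2 = 1, m3 = tr(M rho(γ3))/2 = -I/4.
Multiplying table entries, the bivector images are rho(γ12) = I*rho(γ3), rho(γ13) = -I*rho(γ2), rho(γ23) = I*rho(γ1); with real blade coefficients the real parts of m0..m3 are the coefficients of 1, γ1, γ2, γ3 and the imaginary parts give the bivectors (γ23: Im m1, γ13: -Im m2, γ12: Im m3).
Answer: 3 + γ2 - 1/4*γ12


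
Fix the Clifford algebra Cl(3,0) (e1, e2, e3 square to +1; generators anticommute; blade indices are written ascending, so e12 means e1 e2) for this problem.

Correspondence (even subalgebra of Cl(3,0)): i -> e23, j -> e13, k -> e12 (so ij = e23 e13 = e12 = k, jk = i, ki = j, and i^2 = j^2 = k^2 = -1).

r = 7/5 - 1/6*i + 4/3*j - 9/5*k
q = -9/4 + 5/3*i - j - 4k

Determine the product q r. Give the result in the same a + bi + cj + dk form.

In blades: q = -9/4 - 4*e12 - e13 + 5/3*e23, r = 7/5 - 9/5*e12 + 4/3*e13 - 1/6*e23.
Distribute q over r term by term (generator squares from the signature, products reordered to ascending indices): (-9/4)*r = -63/20 + 81/20*e12 - 3*e13 + 3/8*e23; (-4*e12)*r = -36/5 - 28/5*e12 + 2/3*e13 + 16/3*e23; (-e13)*r = 4/3 - 1/6*e12 - 7/5*e13 + 9/5*e23; (5/3*e23)*r = 5/18 + 20/9*e12 + 3*e13 + 7/3*e23.
Sum: -1573/180 + 91/180*e12 - 11/15*e13 + 1181/120*e23; translating back through the correspondence:
Answer: -1573/180 + 1181/120*i - 11/15*j + 91/180*k


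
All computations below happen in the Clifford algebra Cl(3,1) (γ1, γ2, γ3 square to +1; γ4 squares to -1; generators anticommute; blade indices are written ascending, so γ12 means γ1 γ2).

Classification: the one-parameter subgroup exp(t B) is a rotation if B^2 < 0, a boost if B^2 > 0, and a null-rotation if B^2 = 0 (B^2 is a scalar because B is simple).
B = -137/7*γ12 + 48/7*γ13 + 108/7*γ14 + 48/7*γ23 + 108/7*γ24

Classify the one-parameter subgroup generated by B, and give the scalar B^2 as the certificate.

B^2 term by term: the squares give (-137/7)^2*(γ12)^2 + (48/7)^2*(γ13)^2 + (108/7)^2*(γ14)^2 + (48/7)^2*(γ23)^2 + (108/7)^2*(γ24)^2 = 18769/49*(-1) + 2304/49*(-1) + 11664/49*(+1) + 2304/49*(-1) + 11664/49*(+1) = -1 (each basis 2-blade squares to minus the product of its generators' squares); cross terms between blades sharing an index anticommute and cancel; the commuting (index-disjoint) pairs give grade-4 terms 2*c*c'*(blade product), which cancel blade by blade — γ1234: -10368/49 + 10368/49 = 0 — confirming B is simple. So B^2 = -1.
Answer: rotation, certificate B^2 = -1. B^2 = -1 is basis-independent, so its sign is the whole story.
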